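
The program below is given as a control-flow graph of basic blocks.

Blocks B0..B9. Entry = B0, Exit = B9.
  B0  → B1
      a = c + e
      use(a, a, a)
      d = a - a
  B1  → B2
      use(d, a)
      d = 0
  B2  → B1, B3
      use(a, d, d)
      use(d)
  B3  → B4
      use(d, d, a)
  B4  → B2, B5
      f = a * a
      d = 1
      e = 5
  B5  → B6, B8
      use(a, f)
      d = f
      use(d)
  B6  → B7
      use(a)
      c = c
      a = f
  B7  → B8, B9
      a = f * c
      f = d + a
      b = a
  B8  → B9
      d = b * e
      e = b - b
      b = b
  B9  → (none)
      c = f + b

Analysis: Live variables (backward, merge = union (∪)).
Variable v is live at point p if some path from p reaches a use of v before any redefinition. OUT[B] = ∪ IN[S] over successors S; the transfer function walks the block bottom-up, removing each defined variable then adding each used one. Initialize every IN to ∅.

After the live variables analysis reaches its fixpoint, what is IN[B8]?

Per-block solution:
  B0:   IN={b, c, e}   OUT={a, b, c, d}
  B1:   IN={a, b, c, d}   OUT={a, b, c, d}
  B2:   IN={a, b, c, d}   OUT={a, b, c, d}
  B3:   IN={a, b, c, d}   OUT={a, b, c}
  B4:   IN={a, b, c}   OUT={a, b, c, d, e, f}
  B5:   IN={a, b, c, e, f}   OUT={a, b, c, d, e, f}
  B6:   IN={a, c, d, e, f}   OUT={c, d, e, f}
  B7:   IN={c, d, e, f}   OUT={b, e, f}
  B8:   IN={b, e, f}   OUT={b, f}
  B9:   IN={b, f}   OUT={}

Merge at B8: OUT[B8] = IN[B9] = {b, f}
Applying B8's transfer function to that OUT value gives IN[B8] (row B8 above).

Answer: {b, e, f}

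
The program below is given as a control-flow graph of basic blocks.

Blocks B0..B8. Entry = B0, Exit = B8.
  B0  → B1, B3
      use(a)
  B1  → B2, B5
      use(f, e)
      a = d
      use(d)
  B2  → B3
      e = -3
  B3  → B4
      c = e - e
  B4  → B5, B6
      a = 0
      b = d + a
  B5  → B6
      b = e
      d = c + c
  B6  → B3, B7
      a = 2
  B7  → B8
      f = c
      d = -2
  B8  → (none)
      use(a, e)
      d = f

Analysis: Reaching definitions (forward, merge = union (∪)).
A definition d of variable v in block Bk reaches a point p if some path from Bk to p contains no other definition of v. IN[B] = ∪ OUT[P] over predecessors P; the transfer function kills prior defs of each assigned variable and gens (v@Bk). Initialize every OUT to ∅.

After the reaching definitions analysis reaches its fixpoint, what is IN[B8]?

Answer: {a@B6, b@B4, b@B5, c@B3, d@B7, e@B2, f@B7}

Trace:
Fixpoint table:
  B0:   IN={}   OUT={}
  B1:   IN={}   OUT={a@B1}
  B2:   IN={a@B1}   OUT={a@B1, e@B2}
  B3:   IN={a@B1, a@B6, b@B4, b@B5, c@B3, d@B5, e@B2}   OUT={a@B1, a@B6, b@B4, b@B5, c@B3, d@B5, e@B2}
  B4:   IN={a@B1, a@B6, b@B4, b@B5, c@B3, d@B5, e@B2}   OUT={a@B4, b@B4, c@B3, d@B5, e@B2}
  B5:   IN={a@B1, a@B4, b@B4, c@B3, d@B5, e@B2}   OUT={a@B1, a@B4, b@B5, c@B3, d@B5, e@B2}
  B6:   IN={a@B1, a@B4, b@B4, b@B5, c@B3, d@B5, e@B2}   OUT={a@B6, b@B4, b@B5, c@B3, d@B5, e@B2}
  B7:   IN={a@B6, b@B4, b@B5, c@B3, d@B5, e@B2}   OUT={a@B6, b@B4, b@B5, c@B3, d@B7, e@B2, f@B7}
  B8:   IN={a@B6, b@B4, b@B5, c@B3, d@B7, e@B2, f@B7}   OUT={a@B6, b@B4, b@B5, c@B3, d@B8, e@B2, f@B7}

Merge at B8: IN[B8] = OUT[B7] = {a@B6, b@B4, b@B5, c@B3, d@B7, e@B2, f@B7}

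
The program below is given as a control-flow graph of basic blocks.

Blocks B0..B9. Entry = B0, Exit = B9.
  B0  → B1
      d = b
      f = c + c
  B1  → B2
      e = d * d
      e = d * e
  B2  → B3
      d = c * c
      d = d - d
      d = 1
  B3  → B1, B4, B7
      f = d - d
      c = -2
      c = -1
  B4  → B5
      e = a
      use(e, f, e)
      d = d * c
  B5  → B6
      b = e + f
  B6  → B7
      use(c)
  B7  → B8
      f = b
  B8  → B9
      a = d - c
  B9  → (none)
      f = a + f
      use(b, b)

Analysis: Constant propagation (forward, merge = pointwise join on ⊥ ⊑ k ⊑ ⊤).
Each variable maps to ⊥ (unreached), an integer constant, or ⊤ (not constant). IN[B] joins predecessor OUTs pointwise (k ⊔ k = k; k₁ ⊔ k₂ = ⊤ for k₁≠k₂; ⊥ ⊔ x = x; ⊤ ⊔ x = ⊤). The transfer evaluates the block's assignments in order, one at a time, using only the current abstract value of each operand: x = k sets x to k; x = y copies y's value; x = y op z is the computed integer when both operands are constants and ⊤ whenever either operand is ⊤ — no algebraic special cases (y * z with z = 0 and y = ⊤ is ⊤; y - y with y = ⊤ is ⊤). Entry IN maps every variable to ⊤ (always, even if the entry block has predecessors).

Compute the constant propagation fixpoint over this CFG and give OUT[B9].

Converged values:
  B0:   IN=(all ⊤)   OUT=(all ⊤)
  B1:   IN=(all ⊤)   OUT=(all ⊤)
  B2:   IN=(all ⊤)   OUT={d:1; rest ⊤}
  B3:   IN={d:1; rest ⊤}   OUT={c:-1, d:1, f:0; rest ⊤}
  B4:   IN={c:-1, d:1, f:0; rest ⊤}   OUT={c:-1, d:-1, f:0; rest ⊤}
  B5:   IN={c:-1, d:-1, f:0; rest ⊤}   OUT={c:-1, d:-1, f:0; rest ⊤}
  B6:   IN={c:-1, d:-1, f:0; rest ⊤}   OUT={c:-1, d:-1, f:0; rest ⊤}
  B7:   IN={c:-1, f:0; rest ⊤}   OUT={c:-1; rest ⊤}
  B8:   IN={c:-1; rest ⊤}   OUT={c:-1; rest ⊤}
  B9:   IN={c:-1; rest ⊤}   OUT={c:-1; rest ⊤}

Merge at B9: IN[B9] = OUT[B8] = {a: ⊤, b: ⊤, c: -1, d: ⊤, e: ⊤, f: ⊤}
Applying B9's transfer function to that IN value gives OUT[B9] (row B9 above).

Answer: {a: ⊤, b: ⊤, c: -1, d: ⊤, e: ⊤, f: ⊤}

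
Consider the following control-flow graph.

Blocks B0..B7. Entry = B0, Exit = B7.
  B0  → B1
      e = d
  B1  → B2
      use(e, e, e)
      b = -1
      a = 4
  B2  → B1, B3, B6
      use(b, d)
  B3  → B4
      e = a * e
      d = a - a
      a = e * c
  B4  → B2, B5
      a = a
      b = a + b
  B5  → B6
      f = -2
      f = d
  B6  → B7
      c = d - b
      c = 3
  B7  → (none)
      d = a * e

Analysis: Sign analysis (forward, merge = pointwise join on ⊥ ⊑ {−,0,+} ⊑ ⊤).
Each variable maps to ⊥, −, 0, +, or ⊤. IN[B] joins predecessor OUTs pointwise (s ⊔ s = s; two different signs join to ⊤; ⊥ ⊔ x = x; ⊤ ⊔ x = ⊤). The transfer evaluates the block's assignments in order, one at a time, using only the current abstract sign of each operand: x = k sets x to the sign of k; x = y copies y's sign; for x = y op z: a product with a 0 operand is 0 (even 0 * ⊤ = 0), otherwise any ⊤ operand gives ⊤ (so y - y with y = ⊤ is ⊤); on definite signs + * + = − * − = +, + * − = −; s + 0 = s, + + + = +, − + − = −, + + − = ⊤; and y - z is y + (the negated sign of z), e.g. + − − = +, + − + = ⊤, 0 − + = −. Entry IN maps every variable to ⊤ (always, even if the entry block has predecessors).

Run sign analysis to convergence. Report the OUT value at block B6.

Per-block solution:
  B0:   IN=(all ⊤)   OUT=(all ⊤)
  B1:   IN=(all ⊤)   OUT={a:+, b:-; rest ⊤}
  B2:   IN=(all ⊤)   OUT=(all ⊤)
  B3:   IN=(all ⊤)   OUT=(all ⊤)
  B4:   IN=(all ⊤)   OUT=(all ⊤)
  B5:   IN=(all ⊤)   OUT=(all ⊤)
  B6:   IN=(all ⊤)   OUT={c:+; rest ⊤}
  B7:   IN={c:+; rest ⊤}   OUT={c:+; rest ⊤}

Merge at B6: IN[B6] = OUT[B2] ⊔ OUT[B5] = {a: ⊤, b: ⊤, c: ⊤, d: ⊤, e: ⊤, f: ⊤}
Applying B6's transfer function to that IN value gives OUT[B6] (row B6 above).

Answer: {a: ⊤, b: ⊤, c: +, d: ⊤, e: ⊤, f: ⊤}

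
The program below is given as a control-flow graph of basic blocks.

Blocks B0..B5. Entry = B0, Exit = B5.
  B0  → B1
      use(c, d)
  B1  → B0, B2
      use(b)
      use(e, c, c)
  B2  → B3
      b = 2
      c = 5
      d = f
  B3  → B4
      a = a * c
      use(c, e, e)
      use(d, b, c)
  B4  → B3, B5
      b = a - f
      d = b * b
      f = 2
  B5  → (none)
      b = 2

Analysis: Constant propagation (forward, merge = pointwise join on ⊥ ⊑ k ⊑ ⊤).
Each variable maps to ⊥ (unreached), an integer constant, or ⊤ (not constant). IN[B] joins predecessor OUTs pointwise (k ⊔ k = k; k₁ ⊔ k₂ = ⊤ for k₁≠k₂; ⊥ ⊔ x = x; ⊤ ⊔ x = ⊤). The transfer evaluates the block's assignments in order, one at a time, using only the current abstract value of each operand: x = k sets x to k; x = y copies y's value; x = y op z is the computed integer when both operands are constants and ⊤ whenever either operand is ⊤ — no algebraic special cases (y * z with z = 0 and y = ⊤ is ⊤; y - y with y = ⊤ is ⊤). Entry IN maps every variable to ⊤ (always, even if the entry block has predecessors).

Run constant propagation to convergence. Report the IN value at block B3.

Answer: {a: ⊤, b: ⊤, c: 5, d: ⊤, e: ⊤, f: ⊤}

Trace:
Per-block solution:
  B0:   IN=(all ⊤)   OUT=(all ⊤)
  B1:   IN=(all ⊤)   OUT=(all ⊤)
  B2:   IN=(all ⊤)   OUT={b:2, c:5; rest ⊤}
  B3:   IN={c:5; rest ⊤}   OUT={c:5; rest ⊤}
  B4:   IN={c:5; rest ⊤}   OUT={c:5, f:2; rest ⊤}
  B5:   IN={c:5, f:2; rest ⊤}   OUT={b:2, c:5, f:2; rest ⊤}

Merge at B3: IN[B3] = OUT[B2] ⊔ OUT[B4] = {a: ⊤, b: ⊤, c: 5, d: ⊤, e: ⊤, f: ⊤}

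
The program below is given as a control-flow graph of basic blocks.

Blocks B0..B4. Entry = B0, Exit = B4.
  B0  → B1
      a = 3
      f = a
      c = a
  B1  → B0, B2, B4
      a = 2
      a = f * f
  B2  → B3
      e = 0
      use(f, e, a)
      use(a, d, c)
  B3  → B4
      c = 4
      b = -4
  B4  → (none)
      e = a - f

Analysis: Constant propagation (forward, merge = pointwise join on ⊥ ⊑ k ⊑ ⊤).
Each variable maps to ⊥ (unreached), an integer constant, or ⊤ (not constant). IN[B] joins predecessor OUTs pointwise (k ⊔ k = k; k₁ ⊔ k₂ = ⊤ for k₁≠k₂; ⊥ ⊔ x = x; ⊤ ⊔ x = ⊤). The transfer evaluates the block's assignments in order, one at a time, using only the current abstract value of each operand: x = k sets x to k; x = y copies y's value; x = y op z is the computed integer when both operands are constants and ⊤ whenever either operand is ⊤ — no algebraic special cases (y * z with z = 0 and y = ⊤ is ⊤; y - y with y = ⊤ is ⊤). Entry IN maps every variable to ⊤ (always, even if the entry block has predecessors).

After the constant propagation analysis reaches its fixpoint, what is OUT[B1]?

Fixpoint table:
  B0:   IN=(all ⊤)   OUT={a:3, c:3, f:3; rest ⊤}
  B1:   IN={a:3, c:3, f:3; rest ⊤}   OUT={a:9, c:3, f:3; rest ⊤}
  B2:   IN={a:9, c:3, f:3; rest ⊤}   OUT={a:9, c:3, e:0, f:3; rest ⊤}
  B3:   IN={a:9, c:3, e:0, f:3; rest ⊤}   OUT={a:9, b:-4, c:4, e:0, f:3; rest ⊤}
  B4:   IN={a:9, f:3; rest ⊤}   OUT={a:9, e:6, f:3; rest ⊤}

Merge at B1: IN[B1] = OUT[B0] = {a: 3, b: ⊤, c: 3, d: ⊤, e: ⊤, f: 3}
Applying B1's transfer function to that IN value gives OUT[B1] (row B1 above).

Answer: {a: 9, b: ⊤, c: 3, d: ⊤, e: ⊤, f: 3}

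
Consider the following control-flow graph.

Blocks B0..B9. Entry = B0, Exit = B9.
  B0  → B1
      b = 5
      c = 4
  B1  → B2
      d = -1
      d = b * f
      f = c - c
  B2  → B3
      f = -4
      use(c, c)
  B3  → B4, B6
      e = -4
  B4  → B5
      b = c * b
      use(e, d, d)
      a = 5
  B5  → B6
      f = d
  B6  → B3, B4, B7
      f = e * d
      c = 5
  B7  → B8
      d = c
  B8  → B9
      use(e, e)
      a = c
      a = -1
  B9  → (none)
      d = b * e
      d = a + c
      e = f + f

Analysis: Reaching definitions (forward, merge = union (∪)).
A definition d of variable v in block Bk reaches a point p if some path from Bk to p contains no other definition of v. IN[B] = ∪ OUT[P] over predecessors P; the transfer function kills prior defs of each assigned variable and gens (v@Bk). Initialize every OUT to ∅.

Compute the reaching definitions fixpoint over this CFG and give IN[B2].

Converged values:
  B0:  IN={}  OUT={b@B0, c@B0}
  B1:  IN={b@B0, c@B0}  OUT={b@B0, c@B0, d@B1, f@B1}
  B2:  IN={b@B0, c@B0, d@B1, f@B1}  OUT={b@B0, c@B0, d@B1, f@B2}
  B3:  IN={a@B4, b@B0, b@B4, c@B0, c@B6, d@B1, e@B3, f@B2, f@B6}  OUT={a@B4, b@B0, b@B4, c@B0, c@B6, d@B1, e@B3, f@B2, f@B6}
  B4:  IN={a@B4, b@B0, b@B4, c@B0, c@B6, d@B1, e@B3, f@B2, f@B6}  OUT={a@B4, b@B4, c@B0, c@B6, d@B1, e@B3, f@B2, f@B6}
  B5:  IN={a@B4, b@B4, c@B0, c@B6, d@B1, e@B3, f@B2, f@B6}  OUT={a@B4, b@B4, c@B0, c@B6, d@B1, e@B3, f@B5}
  B6:  IN={a@B4, b@B0, b@B4, c@B0, c@B6, d@B1, e@B3, f@B2, f@B5, f@B6}  OUT={a@B4, b@B0, b@B4, c@B6, d@B1, e@B3, f@B6}
  B7:  IN={a@B4, b@B0, b@B4, c@B6, d@B1, e@B3, f@B6}  OUT={a@B4, b@B0, b@B4, c@B6, d@B7, e@B3, f@B6}
  B8:  IN={a@B4, b@B0, b@B4, c@B6, d@B7, e@B3, f@B6}  OUT={a@B8, b@B0, b@B4, c@B6, d@B7, e@B3, f@B6}
  B9:  IN={a@B8, b@B0, b@B4, c@B6, d@B7, e@B3, f@B6}  OUT={a@B8, b@B0, b@B4, c@B6, d@B9, e@B9, f@B6}

Merge at B2: IN[B2] = OUT[B1] = {b@B0, c@B0, d@B1, f@B1}

Answer: {b@B0, c@B0, d@B1, f@B1}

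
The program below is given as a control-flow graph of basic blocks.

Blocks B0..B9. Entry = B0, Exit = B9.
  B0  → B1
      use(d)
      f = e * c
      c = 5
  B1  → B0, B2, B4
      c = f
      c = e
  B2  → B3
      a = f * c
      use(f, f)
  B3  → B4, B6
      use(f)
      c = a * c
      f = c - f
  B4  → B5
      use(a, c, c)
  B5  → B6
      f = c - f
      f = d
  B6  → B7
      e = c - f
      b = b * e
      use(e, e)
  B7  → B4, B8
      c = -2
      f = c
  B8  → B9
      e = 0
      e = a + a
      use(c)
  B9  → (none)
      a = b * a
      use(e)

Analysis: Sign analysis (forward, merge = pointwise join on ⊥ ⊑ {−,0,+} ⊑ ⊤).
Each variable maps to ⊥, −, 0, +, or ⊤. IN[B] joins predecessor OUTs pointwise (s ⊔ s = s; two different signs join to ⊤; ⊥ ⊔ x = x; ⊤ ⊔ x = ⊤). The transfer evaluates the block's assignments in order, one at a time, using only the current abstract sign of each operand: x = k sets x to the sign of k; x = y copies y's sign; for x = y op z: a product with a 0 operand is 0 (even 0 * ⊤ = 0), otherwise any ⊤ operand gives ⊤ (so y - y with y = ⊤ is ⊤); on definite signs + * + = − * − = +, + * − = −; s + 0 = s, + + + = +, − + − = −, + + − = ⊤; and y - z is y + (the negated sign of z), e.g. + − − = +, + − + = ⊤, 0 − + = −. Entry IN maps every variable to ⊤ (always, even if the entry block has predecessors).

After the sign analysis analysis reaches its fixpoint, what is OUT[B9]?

Answer: {a: ⊤, b: ⊤, c: -, d: ⊤, e: ⊤, f: -}

Derivation:
Fixpoint table:
  B0:  IN=(all ⊤)  OUT={c:+; rest ⊤}
  B1:  IN={c:+; rest ⊤}  OUT=(all ⊤)
  B2:  IN=(all ⊤)  OUT=(all ⊤)
  B3:  IN=(all ⊤)  OUT=(all ⊤)
  B4:  IN=(all ⊤)  OUT=(all ⊤)
  B5:  IN=(all ⊤)  OUT=(all ⊤)
  B6:  IN=(all ⊤)  OUT=(all ⊤)
  B7:  IN=(all ⊤)  OUT={c:-, f:-; rest ⊤}
  B8:  IN={c:-, f:-; rest ⊤}  OUT={c:-, f:-; rest ⊤}
  B9:  IN={c:-, f:-; rest ⊤}  OUT={c:-, f:-; rest ⊤}

Merge at B9: IN[B9] = OUT[B8] = {a: ⊤, b: ⊤, c: -, d: ⊤, e: ⊤, f: -}
Applying B9's transfer function to that IN value gives OUT[B9] (row B9 above).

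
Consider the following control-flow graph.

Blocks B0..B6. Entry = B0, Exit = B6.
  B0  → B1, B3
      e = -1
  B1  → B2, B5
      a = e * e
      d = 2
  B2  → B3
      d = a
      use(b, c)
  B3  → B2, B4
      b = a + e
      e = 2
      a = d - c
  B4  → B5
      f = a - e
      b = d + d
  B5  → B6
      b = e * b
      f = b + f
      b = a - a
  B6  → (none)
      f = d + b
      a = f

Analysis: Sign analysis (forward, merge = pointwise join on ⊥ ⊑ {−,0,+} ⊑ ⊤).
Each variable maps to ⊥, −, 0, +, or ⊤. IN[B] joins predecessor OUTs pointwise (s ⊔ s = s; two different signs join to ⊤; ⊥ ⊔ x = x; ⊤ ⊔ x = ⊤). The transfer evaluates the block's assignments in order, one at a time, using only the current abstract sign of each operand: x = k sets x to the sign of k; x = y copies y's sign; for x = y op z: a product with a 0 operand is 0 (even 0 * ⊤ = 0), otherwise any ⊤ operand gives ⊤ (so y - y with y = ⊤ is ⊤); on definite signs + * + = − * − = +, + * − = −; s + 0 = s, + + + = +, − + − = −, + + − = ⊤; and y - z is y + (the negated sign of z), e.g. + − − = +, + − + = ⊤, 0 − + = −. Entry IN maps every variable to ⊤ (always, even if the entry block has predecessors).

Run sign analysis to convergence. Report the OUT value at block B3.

Answer: {a: ⊤, b: ⊤, c: ⊤, d: ⊤, e: +, f: ⊤}

Derivation:
Per-block solution:
  B0: | IN=(all ⊤) | OUT={e:-; rest ⊤}
  B1: | IN={e:-; rest ⊤} | OUT={a:+, d:+, e:-; rest ⊤}
  B2: | IN=(all ⊤) | OUT=(all ⊤)
  B3: | IN=(all ⊤) | OUT={e:+; rest ⊤}
  B4: | IN={e:+; rest ⊤} | OUT={e:+; rest ⊤}
  B5: | IN=(all ⊤) | OUT=(all ⊤)
  B6: | IN=(all ⊤) | OUT=(all ⊤)

Merge at B3: IN[B3] = OUT[B0] ⊔ OUT[B2] = {a: ⊤, b: ⊤, c: ⊤, d: ⊤, e: ⊤, f: ⊤}
Applying B3's transfer function to that IN value gives OUT[B3] (row B3 above).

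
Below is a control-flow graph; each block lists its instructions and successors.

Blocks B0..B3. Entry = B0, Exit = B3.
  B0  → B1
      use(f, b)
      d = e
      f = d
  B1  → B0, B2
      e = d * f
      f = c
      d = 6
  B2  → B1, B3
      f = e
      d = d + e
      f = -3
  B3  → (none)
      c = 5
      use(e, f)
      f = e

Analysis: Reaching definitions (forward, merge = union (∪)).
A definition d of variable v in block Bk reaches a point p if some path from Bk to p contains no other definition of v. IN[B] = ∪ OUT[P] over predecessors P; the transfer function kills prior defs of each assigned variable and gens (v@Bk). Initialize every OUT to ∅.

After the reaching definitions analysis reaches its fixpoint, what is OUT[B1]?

Answer: {d@B1, e@B1, f@B1}

Derivation:
Fixpoint table:
  B0: | IN={d@B1, e@B1, f@B1} | OUT={d@B0, e@B1, f@B0}
  B1: | IN={d@B0, d@B2, e@B1, f@B0, f@B2} | OUT={d@B1, e@B1, f@B1}
  B2: | IN={d@B1, e@B1, f@B1} | OUT={d@B2, e@B1, f@B2}
  B3: | IN={d@B2, e@B1, f@B2} | OUT={c@B3, d@B2, e@B1, f@B3}

Merge at B1: IN[B1] = OUT[B0] ⊔ OUT[B2] = {d@B0, d@B2, e@B1, f@B0, f@B2}
Applying B1's transfer function to that IN value gives OUT[B1] (row B1 above).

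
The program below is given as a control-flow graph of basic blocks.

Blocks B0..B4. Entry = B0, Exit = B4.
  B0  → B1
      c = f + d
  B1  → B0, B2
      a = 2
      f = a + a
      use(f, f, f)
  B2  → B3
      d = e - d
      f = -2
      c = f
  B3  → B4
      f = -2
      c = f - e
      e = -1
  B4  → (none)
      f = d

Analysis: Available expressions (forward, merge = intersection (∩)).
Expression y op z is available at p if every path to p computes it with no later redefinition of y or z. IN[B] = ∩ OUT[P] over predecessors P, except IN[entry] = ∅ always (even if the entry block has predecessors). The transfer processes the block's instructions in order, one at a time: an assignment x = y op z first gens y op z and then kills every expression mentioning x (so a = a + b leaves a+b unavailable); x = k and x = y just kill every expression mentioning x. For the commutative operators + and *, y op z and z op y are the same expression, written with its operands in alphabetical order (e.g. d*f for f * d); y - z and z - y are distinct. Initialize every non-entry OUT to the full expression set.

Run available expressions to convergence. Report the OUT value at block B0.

Fixpoint table:
  B0:  IN={}  OUT={d+f}
  B1:  IN={d+f}  OUT={a+a}
  B2:  IN={a+a}  OUT={a+a}
  B3:  IN={a+a}  OUT={a+a}
  B4:  IN={a+a}  OUT={a+a}

Merge at B0 (entry node, so the boundary value {} is joined with the incoming edge(s)): IN[B0] = {} ∩ OUT[B1] = {}
Applying B0's transfer function to that IN value gives OUT[B0] (row B0 above).

Answer: {d+f}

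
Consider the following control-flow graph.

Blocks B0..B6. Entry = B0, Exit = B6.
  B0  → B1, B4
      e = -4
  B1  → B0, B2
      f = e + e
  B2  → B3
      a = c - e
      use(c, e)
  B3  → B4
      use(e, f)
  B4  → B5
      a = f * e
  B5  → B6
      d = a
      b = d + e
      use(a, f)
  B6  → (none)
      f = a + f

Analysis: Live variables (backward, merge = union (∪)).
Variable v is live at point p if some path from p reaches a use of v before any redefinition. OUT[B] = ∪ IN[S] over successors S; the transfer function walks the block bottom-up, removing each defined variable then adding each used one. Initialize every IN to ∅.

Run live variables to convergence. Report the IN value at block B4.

Answer: {e, f}

Working:
Per-block solution:
  B0:   IN={c, f}   OUT={c, e, f}
  B1:   IN={c, e}   OUT={c, e, f}
  B2:   IN={c, e, f}   OUT={e, f}
  B3:   IN={e, f}   OUT={e, f}
  B4:   IN={e, f}   OUT={a, e, f}
  B5:   IN={a, e, f}   OUT={a, f}
  B6:   IN={a, f}   OUT={}

Merge at B4: OUT[B4] = IN[B5] = {a, e, f}
Applying B4's transfer function to that OUT value gives IN[B4] (row B4 above).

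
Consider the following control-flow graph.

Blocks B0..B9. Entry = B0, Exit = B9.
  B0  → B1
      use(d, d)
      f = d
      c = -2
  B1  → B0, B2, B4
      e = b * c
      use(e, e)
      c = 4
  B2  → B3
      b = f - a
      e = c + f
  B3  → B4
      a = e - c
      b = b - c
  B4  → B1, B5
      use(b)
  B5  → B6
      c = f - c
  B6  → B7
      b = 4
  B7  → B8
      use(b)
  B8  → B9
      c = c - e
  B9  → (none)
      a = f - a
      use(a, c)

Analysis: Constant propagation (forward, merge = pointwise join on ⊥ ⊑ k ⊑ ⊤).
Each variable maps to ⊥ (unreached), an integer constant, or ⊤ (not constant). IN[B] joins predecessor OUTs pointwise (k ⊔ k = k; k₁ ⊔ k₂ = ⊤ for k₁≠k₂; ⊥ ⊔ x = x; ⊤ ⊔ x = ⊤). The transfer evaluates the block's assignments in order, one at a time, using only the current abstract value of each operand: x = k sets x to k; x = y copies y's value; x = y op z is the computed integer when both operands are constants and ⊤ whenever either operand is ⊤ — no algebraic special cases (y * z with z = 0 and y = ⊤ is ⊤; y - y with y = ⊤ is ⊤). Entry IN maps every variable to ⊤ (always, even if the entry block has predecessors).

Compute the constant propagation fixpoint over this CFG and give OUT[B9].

Answer: {a: ⊤, b: 4, c: ⊤, d: ⊤, e: ⊤, f: ⊤}

Derivation:
Fixpoint table:
  B0:  IN=(all ⊤)  OUT={c:-2; rest ⊤}
  B1:  IN=(all ⊤)  OUT={c:4; rest ⊤}
  B2:  IN={c:4; rest ⊤}  OUT={c:4; rest ⊤}
  B3:  IN={c:4; rest ⊤}  OUT={c:4; rest ⊤}
  B4:  IN={c:4; rest ⊤}  OUT={c:4; rest ⊤}
  B5:  IN={c:4; rest ⊤}  OUT=(all ⊤)
  B6:  IN=(all ⊤)  OUT={b:4; rest ⊤}
  B7:  IN={b:4; rest ⊤}  OUT={b:4; rest ⊤}
  B8:  IN={b:4; rest ⊤}  OUT={b:4; rest ⊤}
  B9:  IN={b:4; rest ⊤}  OUT={b:4; rest ⊤}

Merge at B9: IN[B9] = OUT[B8] = {a: ⊤, b: 4, c: ⊤, d: ⊤, e: ⊤, f: ⊤}
Applying B9's transfer function to that IN value gives OUT[B9] (row B9 above).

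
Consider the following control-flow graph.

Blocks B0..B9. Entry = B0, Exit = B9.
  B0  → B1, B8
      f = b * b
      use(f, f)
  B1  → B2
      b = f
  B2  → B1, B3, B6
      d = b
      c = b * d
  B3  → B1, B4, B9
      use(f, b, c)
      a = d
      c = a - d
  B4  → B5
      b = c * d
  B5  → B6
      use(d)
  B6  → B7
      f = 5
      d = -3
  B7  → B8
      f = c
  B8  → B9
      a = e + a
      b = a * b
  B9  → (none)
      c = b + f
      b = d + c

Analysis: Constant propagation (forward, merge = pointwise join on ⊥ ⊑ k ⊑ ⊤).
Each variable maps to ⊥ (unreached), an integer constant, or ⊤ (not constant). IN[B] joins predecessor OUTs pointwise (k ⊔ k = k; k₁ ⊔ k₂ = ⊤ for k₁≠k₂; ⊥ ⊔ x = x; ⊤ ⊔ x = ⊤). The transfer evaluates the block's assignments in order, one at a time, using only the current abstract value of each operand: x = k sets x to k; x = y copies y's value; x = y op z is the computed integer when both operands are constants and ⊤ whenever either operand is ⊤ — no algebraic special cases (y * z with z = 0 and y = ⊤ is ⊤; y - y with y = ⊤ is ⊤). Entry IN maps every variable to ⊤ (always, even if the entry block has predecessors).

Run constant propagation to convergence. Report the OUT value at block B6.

Converged values:
  B0:   IN=(all ⊤)   OUT=(all ⊤)
  B1:   IN=(all ⊤)   OUT=(all ⊤)
  B2:   IN=(all ⊤)   OUT=(all ⊤)
  B3:   IN=(all ⊤)   OUT=(all ⊤)
  B4:   IN=(all ⊤)   OUT=(all ⊤)
  B5:   IN=(all ⊤)   OUT=(all ⊤)
  B6:   IN=(all ⊤)   OUT={d:-3, f:5; rest ⊤}
  B7:   IN={d:-3, f:5; rest ⊤}   OUT={d:-3; rest ⊤}
  B8:   IN=(all ⊤)   OUT=(all ⊤)
  B9:   IN=(all ⊤)   OUT=(all ⊤)

Merge at B6: IN[B6] = OUT[B2] ⊔ OUT[B5] = {a: ⊤, b: ⊤, c: ⊤, d: ⊤, e: ⊤, f: ⊤}
Applying B6's transfer function to that IN value gives OUT[B6] (row B6 above).

Answer: {a: ⊤, b: ⊤, c: ⊤, d: -3, e: ⊤, f: 5}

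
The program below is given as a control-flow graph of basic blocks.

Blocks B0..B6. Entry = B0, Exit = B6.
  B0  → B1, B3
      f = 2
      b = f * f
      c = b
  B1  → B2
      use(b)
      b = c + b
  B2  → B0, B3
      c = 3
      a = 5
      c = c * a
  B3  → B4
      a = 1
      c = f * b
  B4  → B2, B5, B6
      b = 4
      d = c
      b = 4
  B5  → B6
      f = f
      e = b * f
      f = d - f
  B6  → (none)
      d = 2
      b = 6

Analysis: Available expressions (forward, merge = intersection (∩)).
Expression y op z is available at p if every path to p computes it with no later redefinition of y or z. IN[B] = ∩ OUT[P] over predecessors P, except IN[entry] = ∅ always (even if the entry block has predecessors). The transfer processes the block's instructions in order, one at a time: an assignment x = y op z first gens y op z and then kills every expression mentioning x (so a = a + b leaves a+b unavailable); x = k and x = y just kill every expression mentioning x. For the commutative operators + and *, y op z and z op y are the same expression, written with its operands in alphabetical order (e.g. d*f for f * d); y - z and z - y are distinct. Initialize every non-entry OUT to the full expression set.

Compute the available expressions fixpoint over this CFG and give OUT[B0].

Answer: {f*f}

Trace:
Fixpoint table:
  B0:  IN={}  OUT={f*f}
  B1:  IN={f*f}  OUT={f*f}
  B2:  IN={f*f}  OUT={f*f}
  B3:  IN={f*f}  OUT={b*f, f*f}
  B4:  IN={b*f, f*f}  OUT={f*f}
  B5:  IN={f*f}  OUT={}
  B6:  IN={}  OUT={}

Merge at B0 (entry node, so the boundary value {} is joined with the incoming edge(s)): IN[B0] = {} ∩ OUT[B2] = {}
Applying B0's transfer function to that IN value gives OUT[B0] (row B0 above).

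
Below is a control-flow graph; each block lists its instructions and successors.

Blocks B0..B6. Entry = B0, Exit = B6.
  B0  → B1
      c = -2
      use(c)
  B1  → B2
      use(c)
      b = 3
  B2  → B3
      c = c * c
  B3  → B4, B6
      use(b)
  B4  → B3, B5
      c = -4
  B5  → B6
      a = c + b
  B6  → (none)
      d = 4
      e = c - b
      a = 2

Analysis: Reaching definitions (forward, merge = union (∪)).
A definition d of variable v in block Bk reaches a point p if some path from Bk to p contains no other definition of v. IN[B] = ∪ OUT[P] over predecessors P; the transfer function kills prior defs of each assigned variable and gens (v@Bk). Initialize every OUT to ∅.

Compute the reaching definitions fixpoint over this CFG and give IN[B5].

Answer: {b@B1, c@B4}

Trace:
Converged values:
  B0:  IN={}  OUT={c@B0}
  B1:  IN={c@B0}  OUT={b@B1, c@B0}
  B2:  IN={b@B1, c@B0}  OUT={b@B1, c@B2}
  B3:  IN={b@B1, c@B2, c@B4}  OUT={b@B1, c@B2, c@B4}
  B4:  IN={b@B1, c@B2, c@B4}  OUT={b@B1, c@B4}
  B5:  IN={b@B1, c@B4}  OUT={a@B5, b@B1, c@B4}
  B6:  IN={a@B5, b@B1, c@B2, c@B4}  OUT={a@B6, b@B1, c@B2, c@B4, d@B6, e@B6}

Merge at B5: IN[B5] = OUT[B4] = {b@B1, c@B4}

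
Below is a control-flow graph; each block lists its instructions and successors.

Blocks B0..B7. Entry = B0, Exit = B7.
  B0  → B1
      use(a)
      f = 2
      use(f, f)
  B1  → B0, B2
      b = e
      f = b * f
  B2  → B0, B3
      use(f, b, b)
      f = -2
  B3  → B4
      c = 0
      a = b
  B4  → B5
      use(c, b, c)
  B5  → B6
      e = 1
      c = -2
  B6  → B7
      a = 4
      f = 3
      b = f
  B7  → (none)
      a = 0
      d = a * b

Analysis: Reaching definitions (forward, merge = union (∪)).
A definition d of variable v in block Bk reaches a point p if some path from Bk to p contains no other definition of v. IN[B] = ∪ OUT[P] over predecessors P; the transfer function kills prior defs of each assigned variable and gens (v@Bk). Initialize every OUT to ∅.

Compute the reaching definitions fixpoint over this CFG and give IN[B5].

Answer: {a@B3, b@B1, c@B3, f@B2}

Trace:
Converged values:
  B0: | IN={b@B1, f@B1, f@B2} | OUT={b@B1, f@B0}
  B1: | IN={b@B1, f@B0} | OUT={b@B1, f@B1}
  B2: | IN={b@B1, f@B1} | OUT={b@B1, f@B2}
  B3: | IN={b@B1, f@B2} | OUT={a@B3, b@B1, c@B3, f@B2}
  B4: | IN={a@B3, b@B1, c@B3, f@B2} | OUT={a@B3, b@B1, c@B3, f@B2}
  B5: | IN={a@B3, b@B1, c@B3, f@B2} | OUT={a@B3, b@B1, c@B5, e@B5, f@B2}
  B6: | IN={a@B3, b@B1, c@B5, e@B5, f@B2} | OUT={a@B6, b@B6, c@B5, e@B5, f@B6}
  B7: | IN={a@B6, b@B6, c@B5, e@B5, f@B6} | OUT={a@B7, b@B6, c@B5, d@B7, e@B5, f@B6}

Merge at B5: IN[B5] = OUT[B4] = {a@B3, b@B1, c@B3, f@B2}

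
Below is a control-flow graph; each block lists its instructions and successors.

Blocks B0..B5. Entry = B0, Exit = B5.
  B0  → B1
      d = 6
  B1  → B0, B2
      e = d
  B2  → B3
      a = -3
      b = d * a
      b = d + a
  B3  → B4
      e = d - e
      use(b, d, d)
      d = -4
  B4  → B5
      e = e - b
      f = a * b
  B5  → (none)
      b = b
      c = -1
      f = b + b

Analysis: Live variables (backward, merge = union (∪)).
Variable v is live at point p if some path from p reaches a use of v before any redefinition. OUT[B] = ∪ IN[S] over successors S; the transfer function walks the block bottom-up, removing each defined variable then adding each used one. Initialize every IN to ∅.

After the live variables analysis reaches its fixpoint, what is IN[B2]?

Converged values:
  B0:  IN={}  OUT={d}
  B1:  IN={d}  OUT={d, e}
  B2:  IN={d, e}  OUT={a, b, d, e}
  B3:  IN={a, b, d, e}  OUT={a, b, e}
  B4:  IN={a, b, e}  OUT={b}
  B5:  IN={b}  OUT={}

Merge at B2: OUT[B2] = IN[B3] = {a, b, d, e}
Applying B2's transfer function to that OUT value gives IN[B2] (row B2 above).

Answer: {d, e}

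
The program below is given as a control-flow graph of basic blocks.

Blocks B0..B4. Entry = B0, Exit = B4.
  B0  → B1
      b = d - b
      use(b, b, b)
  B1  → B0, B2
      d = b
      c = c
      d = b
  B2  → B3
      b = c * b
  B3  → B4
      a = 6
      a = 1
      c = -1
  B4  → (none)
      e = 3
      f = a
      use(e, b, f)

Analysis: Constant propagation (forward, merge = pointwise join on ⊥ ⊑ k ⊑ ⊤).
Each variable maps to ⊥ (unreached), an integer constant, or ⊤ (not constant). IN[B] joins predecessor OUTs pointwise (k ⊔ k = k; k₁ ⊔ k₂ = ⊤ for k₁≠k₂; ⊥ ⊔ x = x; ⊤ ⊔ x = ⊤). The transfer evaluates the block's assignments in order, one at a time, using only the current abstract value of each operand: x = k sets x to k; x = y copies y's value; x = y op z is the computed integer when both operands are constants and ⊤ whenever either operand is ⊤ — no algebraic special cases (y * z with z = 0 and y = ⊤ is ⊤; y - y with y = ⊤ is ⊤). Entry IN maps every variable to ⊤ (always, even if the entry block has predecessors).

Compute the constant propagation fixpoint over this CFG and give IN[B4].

Fixpoint table:
  B0: | IN=(all ⊤) | OUT=(all ⊤)
  B1: | IN=(all ⊤) | OUT=(all ⊤)
  B2: | IN=(all ⊤) | OUT=(all ⊤)
  B3: | IN=(all ⊤) | OUT={a:1, c:-1; rest ⊤}
  B4: | IN={a:1, c:-1; rest ⊤} | OUT={a:1, c:-1, e:3, f:1; rest ⊤}

Merge at B4: IN[B4] = OUT[B3] = {a: 1, b: ⊤, c: -1, d: ⊤, e: ⊤, f: ⊤}

Answer: {a: 1, b: ⊤, c: -1, d: ⊤, e: ⊤, f: ⊤}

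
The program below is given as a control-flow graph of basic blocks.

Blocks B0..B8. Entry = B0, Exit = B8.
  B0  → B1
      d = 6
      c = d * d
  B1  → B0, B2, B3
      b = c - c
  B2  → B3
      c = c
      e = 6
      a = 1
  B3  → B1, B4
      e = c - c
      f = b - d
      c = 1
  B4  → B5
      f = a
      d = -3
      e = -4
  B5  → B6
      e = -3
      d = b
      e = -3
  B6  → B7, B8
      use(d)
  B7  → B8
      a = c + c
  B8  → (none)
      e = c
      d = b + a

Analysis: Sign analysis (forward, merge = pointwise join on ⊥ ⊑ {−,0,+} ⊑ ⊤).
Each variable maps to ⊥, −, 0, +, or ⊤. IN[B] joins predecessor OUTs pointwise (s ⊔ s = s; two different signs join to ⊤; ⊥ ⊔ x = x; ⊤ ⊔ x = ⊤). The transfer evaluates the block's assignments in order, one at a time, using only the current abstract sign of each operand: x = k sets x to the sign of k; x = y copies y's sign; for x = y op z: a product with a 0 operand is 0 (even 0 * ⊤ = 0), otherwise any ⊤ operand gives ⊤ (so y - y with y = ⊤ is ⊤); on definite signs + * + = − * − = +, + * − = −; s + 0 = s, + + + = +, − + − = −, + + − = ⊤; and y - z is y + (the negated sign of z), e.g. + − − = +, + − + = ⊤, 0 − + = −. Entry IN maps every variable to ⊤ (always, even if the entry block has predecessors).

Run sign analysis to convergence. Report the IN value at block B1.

Converged values:
  B0:  IN=(all ⊤)  OUT={c:+, d:+; rest ⊤}
  B1:  IN={c:+, d:+; rest ⊤}  OUT={c:+, d:+; rest ⊤}
  B2:  IN={c:+, d:+; rest ⊤}  OUT={a:+, c:+, d:+, e:+; rest ⊤}
  B3:  IN={c:+, d:+; rest ⊤}  OUT={c:+, d:+; rest ⊤}
  B4:  IN={c:+, d:+; rest ⊤}  OUT={c:+, d:-, e:-; rest ⊤}
  B5:  IN={c:+, d:-, e:-; rest ⊤}  OUT={c:+, e:-; rest ⊤}
  B6:  IN={c:+, e:-; rest ⊤}  OUT={c:+, e:-; rest ⊤}
  B7:  IN={c:+, e:-; rest ⊤}  OUT={a:+, c:+, e:-; rest ⊤}
  B8:  IN={c:+, e:-; rest ⊤}  OUT={c:+, e:+; rest ⊤}

Merge at B1: IN[B1] = OUT[B0] ⊔ OUT[B3] = {a: ⊤, b: ⊤, c: +, d: +, e: ⊤, f: ⊤}

Answer: {a: ⊤, b: ⊤, c: +, d: +, e: ⊤, f: ⊤}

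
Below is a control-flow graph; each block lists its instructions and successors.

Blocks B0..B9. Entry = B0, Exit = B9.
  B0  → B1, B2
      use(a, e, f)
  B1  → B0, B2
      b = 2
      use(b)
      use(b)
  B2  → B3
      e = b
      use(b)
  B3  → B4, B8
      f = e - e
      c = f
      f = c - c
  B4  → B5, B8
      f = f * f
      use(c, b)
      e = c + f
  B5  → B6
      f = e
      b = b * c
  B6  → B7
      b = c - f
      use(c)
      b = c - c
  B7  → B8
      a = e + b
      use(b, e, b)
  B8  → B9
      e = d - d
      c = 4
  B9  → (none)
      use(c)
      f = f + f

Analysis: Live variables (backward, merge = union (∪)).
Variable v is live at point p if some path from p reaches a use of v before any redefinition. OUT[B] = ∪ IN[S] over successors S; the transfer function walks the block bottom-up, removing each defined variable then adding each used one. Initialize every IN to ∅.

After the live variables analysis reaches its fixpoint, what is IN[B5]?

Answer: {b, c, d, e}

Derivation:
Per-block solution:
  B0: | IN={a, b, d, e, f} | OUT={a, b, d, e, f}
  B1: | IN={a, d, e, f} | OUT={a, b, d, e, f}
  B2: | IN={b, d} | OUT={b, d, e}
  B3: | IN={b, d, e} | OUT={b, c, d, f}
  B4: | IN={b, c, d, f} | OUT={b, c, d, e, f}
  B5: | IN={b, c, d, e} | OUT={c, d, e, f}
  B6: | IN={c, d, e, f} | OUT={b, d, e, f}
  B7: | IN={b, d, e, f} | OUT={d, f}
  B8: | IN={d, f} | OUT={c, f}
  B9: | IN={c, f} | OUT={}

Merge at B5: OUT[B5] = IN[B6] = {c, d, e, f}
Applying B5's transfer function to that OUT value gives IN[B5] (row B5 above).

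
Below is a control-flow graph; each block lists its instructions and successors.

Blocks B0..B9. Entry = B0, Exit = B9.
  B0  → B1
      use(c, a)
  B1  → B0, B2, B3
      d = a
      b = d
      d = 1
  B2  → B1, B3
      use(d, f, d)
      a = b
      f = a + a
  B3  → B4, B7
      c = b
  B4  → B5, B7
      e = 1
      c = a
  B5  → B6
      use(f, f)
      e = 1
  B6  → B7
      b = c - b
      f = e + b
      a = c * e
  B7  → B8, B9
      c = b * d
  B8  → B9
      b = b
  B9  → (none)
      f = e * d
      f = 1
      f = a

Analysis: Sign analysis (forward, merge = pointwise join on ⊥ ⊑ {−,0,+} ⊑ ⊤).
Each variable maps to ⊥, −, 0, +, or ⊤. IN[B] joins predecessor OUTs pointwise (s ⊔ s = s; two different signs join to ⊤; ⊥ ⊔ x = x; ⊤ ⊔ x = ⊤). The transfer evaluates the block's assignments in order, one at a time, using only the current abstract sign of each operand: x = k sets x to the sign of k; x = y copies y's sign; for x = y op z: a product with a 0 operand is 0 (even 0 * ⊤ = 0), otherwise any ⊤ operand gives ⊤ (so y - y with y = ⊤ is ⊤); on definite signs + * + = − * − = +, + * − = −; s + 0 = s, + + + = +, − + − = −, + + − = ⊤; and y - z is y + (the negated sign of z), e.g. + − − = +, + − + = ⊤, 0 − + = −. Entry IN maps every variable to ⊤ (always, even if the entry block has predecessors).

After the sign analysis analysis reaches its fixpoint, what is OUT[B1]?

Answer: {a: ⊤, b: ⊤, c: ⊤, d: +, e: ⊤, f: ⊤}

Derivation:
Fixpoint table:
  B0:  IN=(all ⊤)  OUT=(all ⊤)
  B1:  IN=(all ⊤)  OUT={d:+; rest ⊤}
  B2:  IN={d:+; rest ⊤}  OUT={d:+; rest ⊤}
  B3:  IN={d:+; rest ⊤}  OUT={d:+; rest ⊤}
  B4:  IN={d:+; rest ⊤}  OUT={d:+, e:+; rest ⊤}
  B5:  IN={d:+, e:+; rest ⊤}  OUT={d:+, e:+; rest ⊤}
  B6:  IN={d:+, e:+; rest ⊤}  OUT={d:+, e:+; rest ⊤}
  B7:  IN={d:+; rest ⊤}  OUT={d:+; rest ⊤}
  B8:  IN={d:+; rest ⊤}  OUT={d:+; rest ⊤}
  B9:  IN={d:+; rest ⊤}  OUT={d:+; rest ⊤}

Merge at B1: IN[B1] = OUT[B0] ⊔ OUT[B2] = {a: ⊤, b: ⊤, c: ⊤, d: ⊤, e: ⊤, f: ⊤}
Applying B1's transfer function to that IN value gives OUT[B1] (row B1 above).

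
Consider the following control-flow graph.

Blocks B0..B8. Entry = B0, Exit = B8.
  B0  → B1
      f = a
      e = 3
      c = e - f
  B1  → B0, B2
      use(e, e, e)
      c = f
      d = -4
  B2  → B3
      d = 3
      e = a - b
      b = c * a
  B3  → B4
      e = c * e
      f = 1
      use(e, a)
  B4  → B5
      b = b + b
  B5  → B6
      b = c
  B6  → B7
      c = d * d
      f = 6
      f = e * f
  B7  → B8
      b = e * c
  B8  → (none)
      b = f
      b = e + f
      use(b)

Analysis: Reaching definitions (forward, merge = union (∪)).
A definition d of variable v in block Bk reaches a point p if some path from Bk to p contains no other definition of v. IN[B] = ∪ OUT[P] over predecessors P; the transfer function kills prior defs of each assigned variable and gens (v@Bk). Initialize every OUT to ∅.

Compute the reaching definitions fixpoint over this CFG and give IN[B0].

Answer: {c@B1, d@B1, e@B0, f@B0}

Derivation:
Fixpoint table:
  B0: | IN={c@B1, d@B1, e@B0, f@B0} | OUT={c@B0, d@B1, e@B0, f@B0}
  B1: | IN={c@B0, d@B1, e@B0, f@B0} | OUT={c@B1, d@B1, e@B0, f@B0}
  B2: | IN={c@B1, d@B1, e@B0, f@B0} | OUT={b@B2, c@B1, d@B2, e@B2, f@B0}
  B3: | IN={b@B2, c@B1, d@B2, e@B2, f@B0} | OUT={b@B2, c@B1, d@B2, e@B3, f@B3}
  B4: | IN={b@B2, c@B1, d@B2, e@B3, f@B3} | OUT={b@B4, c@B1, d@B2, e@B3, f@B3}
  B5: | IN={b@B4, c@B1, d@B2, e@B3, f@B3} | OUT={b@B5, c@B1, d@B2, e@B3, f@B3}
  B6: | IN={b@B5, c@B1, d@B2, e@B3, f@B3} | OUT={b@B5, c@B6, d@B2, e@B3, f@B6}
  B7: | IN={b@B5, c@B6, d@B2, e@B3, f@B6} | OUT={b@B7, c@B6, d@B2, e@B3, f@B6}
  B8: | IN={b@B7, c@B6, d@B2, e@B3, f@B6} | OUT={b@B8, c@B6, d@B2, e@B3, f@B6}

Merge at B0 (entry node, so the boundary value {} is joined with the incoming edge(s)): IN[B0] = {} ⊔ OUT[B1] = {c@B1, d@B1, e@B0, f@B0}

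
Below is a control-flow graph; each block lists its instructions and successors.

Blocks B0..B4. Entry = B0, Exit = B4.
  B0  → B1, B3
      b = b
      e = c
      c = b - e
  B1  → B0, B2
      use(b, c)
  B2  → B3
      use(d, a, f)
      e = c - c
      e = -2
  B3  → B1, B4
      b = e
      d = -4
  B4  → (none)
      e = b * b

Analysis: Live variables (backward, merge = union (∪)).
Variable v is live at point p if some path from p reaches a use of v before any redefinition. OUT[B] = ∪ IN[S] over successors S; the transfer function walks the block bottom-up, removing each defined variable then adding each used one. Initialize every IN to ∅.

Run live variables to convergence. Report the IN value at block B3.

Per-block solution:
  B0: | IN={a, b, c, d, f} | OUT={a, b, c, d, e, f}
  B1: | IN={a, b, c, d, f} | OUT={a, b, c, d, f}
  B2: | IN={a, c, d, f} | OUT={a, c, e, f}
  B3: | IN={a, c, e, f} | OUT={a, b, c, d, f}
  B4: | IN={b} | OUT={}

Merge at B3: OUT[B3] = IN[B1] ⊔ IN[B4] = {a, b, c, d, f}
Applying B3's transfer function to that OUT value gives IN[B3] (row B3 above).

Answer: {a, c, e, f}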